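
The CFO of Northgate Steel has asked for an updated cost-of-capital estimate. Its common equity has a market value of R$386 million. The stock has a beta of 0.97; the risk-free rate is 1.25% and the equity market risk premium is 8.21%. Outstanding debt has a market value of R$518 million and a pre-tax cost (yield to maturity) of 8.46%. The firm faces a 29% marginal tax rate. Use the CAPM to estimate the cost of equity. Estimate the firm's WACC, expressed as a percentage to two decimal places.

Cost of equity via CAPM: Re = 1.25% + 0.97 × 8.21% = 9.2137%.
Total capital V = 386 + 518 = 904.
Equity: weight = 386/904 = 0.4270; cost = 9.2137%.
Debt: weight = 518/904 = 0.5730; after-tax cost = 8.46% × (1 − 29%) = 6.0066%.
WACC = 0.4270 × 9.2137% + 0.5730 × 6.0066% = 7.3760%.

7.38%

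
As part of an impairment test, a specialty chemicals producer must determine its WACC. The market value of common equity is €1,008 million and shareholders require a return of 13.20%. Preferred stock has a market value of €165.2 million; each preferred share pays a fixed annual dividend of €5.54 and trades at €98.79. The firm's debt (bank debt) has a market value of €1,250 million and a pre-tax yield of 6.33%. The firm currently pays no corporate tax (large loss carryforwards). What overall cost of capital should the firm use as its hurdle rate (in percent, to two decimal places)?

Cost of preferred: Rp = 5.54 / 98.79 = 5.6079%.
Total capital V = 1008 + 165.2 + 1250 = 2423.2.
Equity: weight = 1008/2423.2 = 0.4160; cost = 13.2%.
Preferred: weight = 165.2/2423.2 = 0.0682; cost = 5.6079%.
Bank debt: weight = 1250/2423.2 = 0.5158; after-tax cost = 6.33% × (1 − 0%) = 6.3300%.
WACC = 0.4160 × 13.2000% + 0.0682 × 5.6079% + 0.5158 × 6.3300% = 9.1385%.

9.14%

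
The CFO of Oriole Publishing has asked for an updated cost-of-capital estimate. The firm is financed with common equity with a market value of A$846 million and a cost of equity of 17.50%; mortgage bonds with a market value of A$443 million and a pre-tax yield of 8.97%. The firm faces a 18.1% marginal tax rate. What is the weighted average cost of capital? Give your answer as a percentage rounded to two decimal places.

Total capital V = 846 + 443 = 1289.
Equity: weight = 846/1289 = 0.6563; cost = 17.5%.
Mortgage bonds: weight = 443/1289 = 0.3437; after-tax cost = 8.97% × (1 − 18.1%) = 7.3464%.
WACC = 0.6563 × 17.5000% + 0.3437 × 7.3464% = 14.0104%.

14.01%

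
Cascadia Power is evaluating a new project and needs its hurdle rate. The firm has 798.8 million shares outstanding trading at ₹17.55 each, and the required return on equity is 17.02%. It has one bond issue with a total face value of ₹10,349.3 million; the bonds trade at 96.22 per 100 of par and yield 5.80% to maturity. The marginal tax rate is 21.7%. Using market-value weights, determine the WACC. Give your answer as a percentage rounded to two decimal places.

11.84%

Market value of equity E = 17.55 × 798.8m = 14018.94m. Market value of debt D = 10349.3m × 96.22/100 = 9958.09646m.
Total capital V = 14018.94 + 9958.09646 = 23977.03646.
Equity: weight = 14018.94/23977.03646 = 0.5847; cost = 17.02%.
Bonds outstanding: weight = 9958.09646/23977.03646 = 0.4153; after-tax cost = 5.8% × (1 − 21.7%) = 4.5414%.
WACC = 0.5847 × 17.0200% + 0.4153 × 4.5414% = 11.8374%.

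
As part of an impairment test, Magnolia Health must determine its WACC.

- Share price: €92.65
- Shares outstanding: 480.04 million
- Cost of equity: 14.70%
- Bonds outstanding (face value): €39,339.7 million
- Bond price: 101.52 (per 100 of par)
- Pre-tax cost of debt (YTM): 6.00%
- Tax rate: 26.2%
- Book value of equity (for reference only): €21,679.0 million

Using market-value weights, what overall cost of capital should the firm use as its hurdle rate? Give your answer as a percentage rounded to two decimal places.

9.84%

Market value of equity E = 92.65 × 480.04m = 44475.706m. Market value of debt D = 39339.7m × 101.52/100 = 39937.66344m.
Total capital V = 44475.706 + 39937.66344 = 84413.36944.
Equity: weight = 44475.706/84413.36944 = 0.5269; cost = 14.7%.
Bonds outstanding: weight = 39937.66344/84413.36944 = 0.4731; after-tax cost = 6% × (1 − 26.2%) = 4.4280%.
WACC = 0.5269 × 14.7000% + 0.4731 × 4.4280% = 9.8401%.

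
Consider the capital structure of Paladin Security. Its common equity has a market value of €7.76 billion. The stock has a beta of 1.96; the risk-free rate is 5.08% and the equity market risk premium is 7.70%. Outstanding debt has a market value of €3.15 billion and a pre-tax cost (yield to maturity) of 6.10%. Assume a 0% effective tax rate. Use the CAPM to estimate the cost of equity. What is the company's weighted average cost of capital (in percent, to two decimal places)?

16.11%

Cost of equity via CAPM: Re = 5.08% + 1.96 × 7.7% = 20.1720%.
Total capital V = 7.76 + 3.15 = 10.91.
Equity: weight = 7.76/10.91 = 0.7113; cost = 20.172%.
Debt: weight = 3.15/10.91 = 0.2887; after-tax cost = 6.1% × (1 − 0%) = 6.1000%.
WACC = 0.7113 × 20.1720% + 0.2887 × 6.1000% = 16.1090%.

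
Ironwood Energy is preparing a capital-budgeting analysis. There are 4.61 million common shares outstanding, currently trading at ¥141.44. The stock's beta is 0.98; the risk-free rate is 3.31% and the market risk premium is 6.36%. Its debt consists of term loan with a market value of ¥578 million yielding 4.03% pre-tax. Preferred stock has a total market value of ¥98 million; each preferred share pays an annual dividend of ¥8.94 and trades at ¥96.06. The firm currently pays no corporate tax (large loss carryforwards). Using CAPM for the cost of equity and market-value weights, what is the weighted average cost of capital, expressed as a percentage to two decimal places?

Cost of equity via CAPM: Re = 3.31% + 0.98 × 6.36% = 9.5428%.
Cost of preferred: Rp = 8.94 / 96.06 = 9.3067%.
Market value of equity E = 141.44 × 4.61m = 652.0384m.
Total capital V = 652.0384 + 98 + 578 = 1328.0384.
Equity: weight = 652.0384/1328.0384 = 0.4910; cost = 9.5428%.
Preferred: weight = 98/1328.0384 = 0.0738; cost = 9.3067%.
Term loan: weight = 578/1328.0384 = 0.4352; after-tax cost = 4.03% × (1 − 0%) = 4.0300%.
WACC = 0.4910 × 9.5428% + 0.0738 × 9.3067% + 0.4352 × 4.0300% = 7.1261%.

7.13%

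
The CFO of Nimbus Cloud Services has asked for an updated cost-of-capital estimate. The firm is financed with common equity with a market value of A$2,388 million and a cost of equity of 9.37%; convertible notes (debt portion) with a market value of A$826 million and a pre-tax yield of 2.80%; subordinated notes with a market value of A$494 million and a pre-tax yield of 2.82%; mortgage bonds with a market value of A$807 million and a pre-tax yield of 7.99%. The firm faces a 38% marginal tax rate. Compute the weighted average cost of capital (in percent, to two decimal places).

6.35%

Total capital V = 2388 + 826 + 494 + 807 = 4515.
Equity: weight = 2388/4515 = 0.5289; cost = 9.37%.
Convertible notes (debt portion): weight = 826/4515 = 0.1829; after-tax cost = 2.8% × (1 − 38%) = 1.7360%.
Subordinated notes: weight = 494/4515 = 0.1094; after-tax cost = 2.82% × (1 − 38%) = 1.7484%.
Mortgage bonds: weight = 807/4515 = 0.1787; after-tax cost = 7.99% × (1 − 38%) = 4.9538%.
WACC = 0.5289 × 9.3700% + 0.1829 × 1.7360% + 0.1094 × 1.7484% + 0.1787 × 4.9538% = 6.3501%.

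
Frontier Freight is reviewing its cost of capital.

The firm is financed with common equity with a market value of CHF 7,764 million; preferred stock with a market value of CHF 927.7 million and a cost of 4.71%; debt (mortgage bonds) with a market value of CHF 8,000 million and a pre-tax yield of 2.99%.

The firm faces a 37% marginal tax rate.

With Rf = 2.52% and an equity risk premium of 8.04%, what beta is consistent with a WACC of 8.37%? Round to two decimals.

Total capital V = 7764 + 927.7 + 8000 = 16691.7.
Equity weight = 7764/16691.7 = 0.4651.
Preferred weight = 927.7/16691.7 = 0.0556.
Mortgage bonds weight = 8000/16691.7 = 0.4793.
Debt contribution = 0.4793 × 2.99% × (1 − 37%) = 0.9028%.
Preferred contribution = 0.0556 × 4.71% = 0.2618%.
Required equity contribution = 8.37% − 1.1646% = 7.2054%  ⇒  Re = 15.4908%.
CAPM: 15.4908% = 2.52% + β × 8.04%  ⇒  β = 1.6133.

1.61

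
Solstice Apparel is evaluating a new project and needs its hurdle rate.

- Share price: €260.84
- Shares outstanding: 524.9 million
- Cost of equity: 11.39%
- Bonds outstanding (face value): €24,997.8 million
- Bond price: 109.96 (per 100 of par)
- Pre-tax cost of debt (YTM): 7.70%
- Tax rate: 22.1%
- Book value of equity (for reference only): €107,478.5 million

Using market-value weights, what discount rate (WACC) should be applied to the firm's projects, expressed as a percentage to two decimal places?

10.49%

Market value of equity E = 260.84 × 524.9m = 136914.916m. Market value of debt D = 24997.8m × 109.96/100 = 27487.58088m.
Total capital V = 136914.916 + 27487.58088 = 164402.49688.
Equity: weight = 136914.916/164402.49688 = 0.8328; cost = 11.39%.
Bonds outstanding: weight = 27487.58088/164402.49688 = 0.1672; after-tax cost = 7.7% × (1 − 22.1%) = 5.9983%.
WACC = 0.8328 × 11.3900% + 0.1672 × 5.9983% = 10.4885%.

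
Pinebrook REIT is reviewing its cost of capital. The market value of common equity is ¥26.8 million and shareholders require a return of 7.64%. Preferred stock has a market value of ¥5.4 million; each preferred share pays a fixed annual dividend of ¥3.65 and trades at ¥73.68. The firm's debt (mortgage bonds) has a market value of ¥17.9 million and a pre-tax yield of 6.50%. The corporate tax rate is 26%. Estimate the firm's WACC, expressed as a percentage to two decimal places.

6.34%

Cost of preferred: Rp = 3.65 / 73.68 = 4.9539%.
Total capital V = 26.8 + 5.4 + 17.9 = 50.1.
Equity: weight = 26.8/50.1 = 0.5349; cost = 7.64%.
Preferred: weight = 5.4/50.1 = 0.1078; cost = 4.9539%.
Mortgage bonds: weight = 17.9/50.1 = 0.3573; after-tax cost = 6.5% × (1 − 26%) = 4.8100%.
WACC = 0.5349 × 7.6400% + 0.1078 × 4.9539% + 0.3573 × 4.8100% = 6.3394%.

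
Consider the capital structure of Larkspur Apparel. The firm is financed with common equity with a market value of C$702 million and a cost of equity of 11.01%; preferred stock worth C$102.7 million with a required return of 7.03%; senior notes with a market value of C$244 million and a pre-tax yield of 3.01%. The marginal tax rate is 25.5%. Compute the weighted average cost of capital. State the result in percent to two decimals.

Total capital V = 702 + 102.7 + 244 = 1048.7.
Equity: weight = 702/1048.7 = 0.6694; cost = 11.01%.
Preferred: weight = 102.7/1048.7 = 0.0979; cost = 7.03%.
Senior notes: weight = 244/1048.7 = 0.2327; after-tax cost = 3.01% × (1 − 25.5%) = 2.2424%.
WACC = 0.6694 × 11.0100% + 0.0979 × 7.0300% + 0.2327 × 2.2424% = 8.5803%.

8.58%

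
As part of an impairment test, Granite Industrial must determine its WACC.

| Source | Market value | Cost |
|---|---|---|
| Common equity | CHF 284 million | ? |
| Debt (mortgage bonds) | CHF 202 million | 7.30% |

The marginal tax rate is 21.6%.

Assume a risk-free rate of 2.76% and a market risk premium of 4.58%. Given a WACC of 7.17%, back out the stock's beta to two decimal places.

1.19

Total capital V = 284 + 202 = 486.
Equity weight = 284/486 = 0.5844.
Mortgage bonds weight = 202/486 = 0.4156.
Debt contribution = 0.4156 × 7.3% × (1 − 21.6%) = 2.3788%.
Required equity contribution = 7.17% − 2.3788% = 4.7912%  ⇒  Re = 8.1991%.
CAPM: 8.1991% = 2.76% + β × 4.58%  ⇒  β = 1.1876.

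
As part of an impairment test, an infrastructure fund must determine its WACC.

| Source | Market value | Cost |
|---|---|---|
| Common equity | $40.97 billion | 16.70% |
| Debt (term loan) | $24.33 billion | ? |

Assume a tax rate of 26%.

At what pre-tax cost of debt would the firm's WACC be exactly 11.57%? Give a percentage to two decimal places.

Total capital V = 40.97 + 24.33 = 65.3.
Equity weight = 40.97/65.3 = 0.6274.
Term loan weight = 24.33/65.3 = 0.3726.
Equity contribution = 0.6274 × 16.7% = 10.4778%.
Remaining for debt = 11.57% − 10.4778% = 1.0922%.
Rd × (1 − 26%) × 0.3726 = 1.0922%  ⇒  Rd = 3.9614%.

3.96%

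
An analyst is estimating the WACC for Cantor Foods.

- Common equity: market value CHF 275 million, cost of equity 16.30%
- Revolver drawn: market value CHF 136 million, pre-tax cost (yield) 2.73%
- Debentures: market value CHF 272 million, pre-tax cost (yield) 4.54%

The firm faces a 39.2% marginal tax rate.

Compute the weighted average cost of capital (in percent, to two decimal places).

Total capital V = 275 + 136 + 272 = 683.
Equity: weight = 275/683 = 0.4026; cost = 16.3%.
Revolver drawn: weight = 136/683 = 0.1991; after-tax cost = 2.73% × (1 − 39.2%) = 1.6598%.
Debentures: weight = 272/683 = 0.3982; after-tax cost = 4.54% × (1 − 39.2%) = 2.7603%.
WACC = 0.4026 × 16.3000% + 0.1991 × 1.6598% + 0.3982 × 2.7603% = 7.9927%.

7.99%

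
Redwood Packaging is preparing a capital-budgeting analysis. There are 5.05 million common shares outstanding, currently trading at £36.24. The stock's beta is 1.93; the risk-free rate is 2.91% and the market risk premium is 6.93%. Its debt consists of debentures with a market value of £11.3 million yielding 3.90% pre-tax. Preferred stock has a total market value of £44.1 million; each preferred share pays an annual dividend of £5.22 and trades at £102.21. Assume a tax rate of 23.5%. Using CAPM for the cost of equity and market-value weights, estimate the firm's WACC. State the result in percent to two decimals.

Cost of equity via CAPM: Re = 2.91% + 1.93 × 6.93% = 16.2849%.
Cost of preferred: Rp = 5.22 / 102.21 = 5.1071%.
Market value of equity E = 36.24 × 5.05m = 183.012m.
Total capital V = 183.012 + 44.1 + 11.3 = 238.412.
Equity: weight = 183.012/238.412 = 0.7676; cost = 16.2849%.
Preferred: weight = 44.1/238.412 = 0.1850; cost = 5.1071%.
Debentures: weight = 11.3/238.412 = 0.0474; after-tax cost = 3.9% × (1 − 23.5%) = 2.9835%.
WACC = 0.7676 × 16.2849% + 0.1850 × 5.1071% + 0.0474 × 2.9835% = 13.5869%.

13.59%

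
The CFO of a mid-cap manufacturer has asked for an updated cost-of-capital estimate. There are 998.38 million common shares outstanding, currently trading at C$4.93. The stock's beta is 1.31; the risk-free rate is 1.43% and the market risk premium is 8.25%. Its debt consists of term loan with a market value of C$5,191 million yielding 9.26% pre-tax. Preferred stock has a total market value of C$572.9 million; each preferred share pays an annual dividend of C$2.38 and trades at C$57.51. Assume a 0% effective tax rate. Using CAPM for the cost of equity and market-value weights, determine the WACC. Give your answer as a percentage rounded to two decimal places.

10.36%

Cost of equity via CAPM: Re = 1.43% + 1.31 × 8.25% = 12.2375%.
Cost of preferred: Rp = 2.38 / 57.51 = 4.1384%.
Market value of equity E = 4.93 × 998.38m = 4922.0134m.
Total capital V = 4922.0134 + 572.9 + 5191 = 10685.9134.
Equity: weight = 4922.0134/10685.9134 = 0.4606; cost = 12.2375%.
Preferred: weight = 572.9/10685.9134 = 0.0536; cost = 4.1384%.
Term loan: weight = 5191/10685.9134 = 0.4858; after-tax cost = 9.26% × (1 − 0%) = 9.2600%.
WACC = 0.4606 × 12.2375% + 0.0536 × 4.1384% + 0.4858 × 9.2600% = 10.3569%.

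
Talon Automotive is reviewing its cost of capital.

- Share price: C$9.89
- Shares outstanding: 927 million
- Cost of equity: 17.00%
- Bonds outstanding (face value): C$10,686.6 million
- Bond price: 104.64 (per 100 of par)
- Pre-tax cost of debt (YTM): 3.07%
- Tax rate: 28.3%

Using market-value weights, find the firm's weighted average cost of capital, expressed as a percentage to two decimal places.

8.87%

Market value of equity E = 9.89 × 927m = 9168.03m. Market value of debt D = 10686.6m × 104.64/100 = 11182.45824m.
Total capital V = 9168.03 + 11182.45824 = 20350.48824.
Equity: weight = 9168.03/20350.48824 = 0.4505; cost = 17%.
Bonds outstanding: weight = 11182.45824/20350.48824 = 0.5495; after-tax cost = 3.07% × (1 − 28.3%) = 2.2012%.
WACC = 0.4505 × 17.0000% + 0.5495 × 2.2012% = 8.8682%.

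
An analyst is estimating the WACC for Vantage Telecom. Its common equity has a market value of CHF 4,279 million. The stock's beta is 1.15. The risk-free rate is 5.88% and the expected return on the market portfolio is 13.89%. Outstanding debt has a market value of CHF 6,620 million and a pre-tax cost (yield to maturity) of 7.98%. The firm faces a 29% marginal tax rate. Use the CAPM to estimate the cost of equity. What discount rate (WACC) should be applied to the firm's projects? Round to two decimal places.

9.37%

Market risk premium = 13.89% − 5.88% = 8.01%.
Cost of equity via CAPM: Re = 5.88% + 1.15 × 8.01% = 15.0915%.
Total capital V = 4279 + 6620 = 10899.
Equity: weight = 4279/10899 = 0.3926; cost = 15.0915%.
Debt: weight = 6620/10899 = 0.6074; after-tax cost = 7.98% × (1 − 29%) = 5.6658%.
WACC = 0.3926 × 15.0915% + 0.6074 × 5.6658% = 9.3664%.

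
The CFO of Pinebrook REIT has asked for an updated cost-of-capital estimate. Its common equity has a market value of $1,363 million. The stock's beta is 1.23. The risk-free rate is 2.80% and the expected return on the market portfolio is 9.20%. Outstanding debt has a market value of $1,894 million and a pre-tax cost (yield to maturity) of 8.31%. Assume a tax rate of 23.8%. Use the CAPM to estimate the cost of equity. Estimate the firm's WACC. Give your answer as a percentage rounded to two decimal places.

Market risk premium = 9.2% − 2.8% = 6.4%.
Cost of equity via CAPM: Re = 2.8% + 1.23 × 6.4% = 10.6720%.
Total capital V = 1363 + 1894 = 3257.
Equity: weight = 1363/3257 = 0.4185; cost = 10.672%.
Debt: weight = 1894/3257 = 0.5815; after-tax cost = 8.31% × (1 − 23.8%) = 6.3322%.
WACC = 0.4185 × 10.6720% + 0.5815 × 6.3322% = 8.1483%.

8.15%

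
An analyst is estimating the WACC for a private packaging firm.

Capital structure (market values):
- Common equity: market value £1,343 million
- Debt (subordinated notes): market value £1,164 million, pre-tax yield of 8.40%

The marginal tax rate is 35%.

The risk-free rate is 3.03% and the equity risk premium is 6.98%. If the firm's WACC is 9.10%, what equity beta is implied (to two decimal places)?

1.32

Total capital V = 1343 + 1164 = 2507.
Equity weight = 1343/2507 = 0.5357.
Subordinated notes weight = 1164/2507 = 0.4643.
Debt contribution = 0.4643 × 8.4% × (1 − 35%) = 2.5351%.
Required equity contribution = 9.1% − 2.5351% = 6.5649%  ⇒  Re = 12.2548%.
CAPM: 12.2548% = 3.03% + β × 6.98%  ⇒  β = 1.3216.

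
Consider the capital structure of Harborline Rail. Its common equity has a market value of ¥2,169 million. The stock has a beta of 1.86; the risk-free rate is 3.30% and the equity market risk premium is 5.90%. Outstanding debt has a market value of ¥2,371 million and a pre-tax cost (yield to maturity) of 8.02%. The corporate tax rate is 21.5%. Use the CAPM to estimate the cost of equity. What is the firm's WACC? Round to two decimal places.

Cost of equity via CAPM: Re = 3.3% + 1.86 × 5.9% = 14.2740%.
Total capital V = 2169 + 2371 = 4540.
Equity: weight = 2169/4540 = 0.4778; cost = 14.274%.
Debt: weight = 2371/4540 = 0.5222; after-tax cost = 8.02% × (1 − 21.5%) = 6.2957%.
WACC = 0.4778 × 14.2740% + 0.5222 × 6.2957% = 10.1074%.

10.11%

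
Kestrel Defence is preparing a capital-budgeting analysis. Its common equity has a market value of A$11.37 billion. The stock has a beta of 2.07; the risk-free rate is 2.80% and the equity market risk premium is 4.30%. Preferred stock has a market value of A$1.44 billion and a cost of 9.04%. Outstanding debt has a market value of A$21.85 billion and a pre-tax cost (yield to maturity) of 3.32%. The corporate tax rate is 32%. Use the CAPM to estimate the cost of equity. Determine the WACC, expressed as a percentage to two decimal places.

Cost of equity via CAPM: Re = 2.8% + 2.07 × 4.3% = 11.7010%.
Total capital V = 11.37 + 1.44 + 21.85 = 34.66.
Equity: weight = 11.37/34.66 = 0.3280; cost = 11.701%.
Preferred: weight = 1.44/34.66 = 0.0415; cost = 9.04%.
Debt: weight = 21.85/34.66 = 0.6304; after-tax cost = 3.32% × (1 − 32%) = 2.2576%.
WACC = 0.3280 × 11.7010% + 0.0415 × 9.0400% + 0.6304 × 2.2576% = 5.6372%.

5.64%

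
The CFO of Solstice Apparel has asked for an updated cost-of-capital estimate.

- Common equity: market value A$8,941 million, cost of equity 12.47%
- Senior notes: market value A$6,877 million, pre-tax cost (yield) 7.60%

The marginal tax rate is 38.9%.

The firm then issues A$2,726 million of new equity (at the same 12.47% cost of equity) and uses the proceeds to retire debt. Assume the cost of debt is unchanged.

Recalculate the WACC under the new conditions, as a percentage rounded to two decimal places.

After the change:
Total capital V = 11667 + 4151 = 15818.
Equity: weight = 11667/15818 = 0.7376; cost = 12.47%.
Senior notes: weight = 4151/15818 = 0.2624; after-tax cost = 7.6% × (1 − 38.9%) = 4.6436%.
WACC = 0.7376 × 12.4700% + 0.2624 × 4.6436% = 10.4162%.

10.42%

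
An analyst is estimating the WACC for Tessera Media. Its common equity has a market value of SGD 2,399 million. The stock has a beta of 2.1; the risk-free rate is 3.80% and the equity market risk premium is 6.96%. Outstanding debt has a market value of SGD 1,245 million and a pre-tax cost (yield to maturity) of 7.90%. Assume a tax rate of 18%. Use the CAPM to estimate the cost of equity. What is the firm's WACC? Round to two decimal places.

Cost of equity via CAPM: Re = 3.8% + 2.1 × 6.96% = 18.4160%.
Total capital V = 2399 + 1245 = 3644.
Equity: weight = 2399/3644 = 0.6583; cost = 18.416%.
Debt: weight = 1245/3644 = 0.3417; after-tax cost = 7.9% × (1 − 18%) = 6.4780%.
WACC = 0.6583 × 18.4160% + 0.3417 × 6.4780% = 14.3373%.

14.34%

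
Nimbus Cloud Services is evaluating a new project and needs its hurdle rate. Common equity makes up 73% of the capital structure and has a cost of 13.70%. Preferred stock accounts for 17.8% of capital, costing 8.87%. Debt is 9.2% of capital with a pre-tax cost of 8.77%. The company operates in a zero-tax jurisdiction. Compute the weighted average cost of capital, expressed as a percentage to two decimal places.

After-tax cost of debt = 8.77% × (1 − 0%) = 8.7700%.
WACC = 0.730 × 13.7000% + 0.178 × 8.8700% + 0.092 × 8.7700% = 12.3867%.

12.39%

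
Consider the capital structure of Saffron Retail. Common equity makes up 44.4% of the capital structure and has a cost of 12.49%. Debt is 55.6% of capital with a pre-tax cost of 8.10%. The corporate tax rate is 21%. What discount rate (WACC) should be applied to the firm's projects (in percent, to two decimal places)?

After-tax cost of debt = 8.1% × (1 − 21%) = 6.3990%.
WACC = 0.444 × 12.4900% + 0.556 × 6.3990% = 9.1034%.

9.10%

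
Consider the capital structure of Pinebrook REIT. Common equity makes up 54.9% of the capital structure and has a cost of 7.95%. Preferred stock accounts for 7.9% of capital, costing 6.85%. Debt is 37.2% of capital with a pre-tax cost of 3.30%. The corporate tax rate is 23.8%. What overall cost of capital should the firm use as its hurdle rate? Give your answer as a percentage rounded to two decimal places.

After-tax cost of debt = 3.3% × (1 − 23.8%) = 2.5146%.
WACC = 0.549 × 7.9500% + 0.079 × 6.8500% + 0.372 × 2.5146% = 5.8411%.

5.84%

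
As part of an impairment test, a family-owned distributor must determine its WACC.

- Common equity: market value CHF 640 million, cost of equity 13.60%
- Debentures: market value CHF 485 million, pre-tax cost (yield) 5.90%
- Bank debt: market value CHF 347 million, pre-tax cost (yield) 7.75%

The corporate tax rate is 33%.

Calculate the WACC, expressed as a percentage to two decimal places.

8.44%

Total capital V = 640 + 485 + 347 = 1472.
Equity: weight = 640/1472 = 0.4348; cost = 13.6%.
Debentures: weight = 485/1472 = 0.3295; after-tax cost = 5.9% × (1 − 33%) = 3.9530%.
Bank debt: weight = 347/1472 = 0.2357; after-tax cost = 7.75% × (1 − 33%) = 5.1925%.
WACC = 0.4348 × 13.6000% + 0.3295 × 3.9530% + 0.2357 × 5.1925% = 8.4395%.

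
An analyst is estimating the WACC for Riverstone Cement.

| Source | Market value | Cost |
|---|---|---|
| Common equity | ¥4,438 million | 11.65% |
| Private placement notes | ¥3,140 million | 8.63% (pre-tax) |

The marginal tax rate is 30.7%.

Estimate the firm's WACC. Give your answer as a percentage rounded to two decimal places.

9.30%

Total capital V = 4438 + 3140 = 7578.
Equity: weight = 4438/7578 = 0.5856; cost = 11.65%.
Private placement notes: weight = 3140/7578 = 0.4144; after-tax cost = 8.63% × (1 − 30.7%) = 5.9806%.
WACC = 0.5856 × 11.6500% + 0.4144 × 5.9806% = 9.3008%.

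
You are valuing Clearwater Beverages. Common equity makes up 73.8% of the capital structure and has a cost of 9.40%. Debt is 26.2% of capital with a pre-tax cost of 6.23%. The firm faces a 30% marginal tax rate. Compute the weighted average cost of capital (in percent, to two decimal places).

After-tax cost of debt = 6.23% × (1 − 30%) = 4.3610%.
WACC = 0.738 × 9.4000% + 0.262 × 4.3610% = 8.0798%.

8.08%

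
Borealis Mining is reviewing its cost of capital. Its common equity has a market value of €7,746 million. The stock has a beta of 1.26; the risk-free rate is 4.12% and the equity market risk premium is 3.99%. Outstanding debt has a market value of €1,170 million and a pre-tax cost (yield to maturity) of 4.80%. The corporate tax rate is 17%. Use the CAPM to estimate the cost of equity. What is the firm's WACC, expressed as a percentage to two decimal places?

8.47%

Cost of equity via CAPM: Re = 4.12% + 1.26 × 3.99% = 9.1474%.
Total capital V = 7746 + 1170 = 8916.
Equity: weight = 7746/8916 = 0.8688; cost = 9.1474%.
Debt: weight = 1170/8916 = 0.1312; after-tax cost = 4.8% × (1 − 17%) = 3.9840%.
WACC = 0.8688 × 9.1474% + 0.1312 × 3.9840% = 8.4698%.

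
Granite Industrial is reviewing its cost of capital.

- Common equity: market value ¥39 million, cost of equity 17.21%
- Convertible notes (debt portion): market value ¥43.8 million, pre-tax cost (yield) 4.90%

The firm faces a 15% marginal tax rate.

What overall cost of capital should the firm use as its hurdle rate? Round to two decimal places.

Total capital V = 39 + 43.8 = 82.8.
Equity: weight = 39/82.8 = 0.4710; cost = 17.21%.
Convertible notes (debt portion): weight = 43.8/82.8 = 0.5290; after-tax cost = 4.9% × (1 − 15%) = 4.1650%.
WACC = 0.4710 × 17.2100% + 0.5290 × 4.1650% = 10.3094%.

10.31%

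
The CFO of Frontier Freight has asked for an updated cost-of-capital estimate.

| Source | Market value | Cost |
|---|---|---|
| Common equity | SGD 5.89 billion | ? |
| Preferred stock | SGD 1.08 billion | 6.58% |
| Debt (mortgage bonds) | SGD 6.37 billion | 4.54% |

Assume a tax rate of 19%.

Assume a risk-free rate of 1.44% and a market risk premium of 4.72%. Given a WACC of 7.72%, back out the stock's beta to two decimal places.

2.30

Total capital V = 5.89 + 1.08 + 6.37 = 13.34.
Equity weight = 5.89/13.34 = 0.4415.
Preferred weight = 1.08/13.34 = 0.0810.
Mortgage bonds weight = 6.37/13.34 = 0.4775.
Debt contribution = 0.4775 × 4.54% × (1 − 19%) = 1.7560%.
Preferred contribution = 0.0810 × 6.58% = 0.5327%.
Required equity contribution = 7.72% − 2.2887% = 5.4313%  ⇒  Re = 12.3011%.
CAPM: 12.3011% = 1.44% + β × 4.72%  ⇒  β = 2.3011.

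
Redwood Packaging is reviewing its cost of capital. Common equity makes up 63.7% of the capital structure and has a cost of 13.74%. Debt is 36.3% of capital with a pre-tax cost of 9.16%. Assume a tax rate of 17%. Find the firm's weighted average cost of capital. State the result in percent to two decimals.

After-tax cost of debt = 9.16% × (1 − 17%) = 7.6028%.
WACC = 0.637 × 13.7400% + 0.363 × 7.6028% = 11.5122%.

11.51%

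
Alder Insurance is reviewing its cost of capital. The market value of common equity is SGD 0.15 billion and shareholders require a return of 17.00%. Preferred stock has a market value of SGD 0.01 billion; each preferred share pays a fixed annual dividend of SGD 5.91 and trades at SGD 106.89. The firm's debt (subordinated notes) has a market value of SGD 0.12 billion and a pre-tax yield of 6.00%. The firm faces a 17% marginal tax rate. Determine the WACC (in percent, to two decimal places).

Cost of preferred: Rp = 5.91 / 106.89 = 5.5290%.
Total capital V = 0.15 + 0.01 + 0.12 = 0.28.
Equity: weight = 0.15/0.28 = 0.5357; cost = 17%.
Preferred: weight = 0.01/0.28 = 0.0357; cost = 5.529%.
Subordinated notes: weight = 0.12/0.28 = 0.4286; after-tax cost = 6% × (1 − 17%) = 4.9800%.
WACC = 0.5357 × 17.0000% + 0.0357 × 5.5290% + 0.4286 × 4.9800% = 11.4389%.

11.44%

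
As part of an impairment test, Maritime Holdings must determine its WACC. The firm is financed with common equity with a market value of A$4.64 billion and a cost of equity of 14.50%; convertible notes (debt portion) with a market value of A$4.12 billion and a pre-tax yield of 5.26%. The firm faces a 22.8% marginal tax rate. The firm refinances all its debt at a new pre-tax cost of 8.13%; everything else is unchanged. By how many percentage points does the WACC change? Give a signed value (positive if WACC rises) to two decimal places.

+1.04 pp

Current WACC:
Total capital V = 4.64 + 4.12 = 8.76.
Equity: weight = 4.64/8.76 = 0.5297; cost = 14.5%.
Convertible notes (debt portion): weight = 4.12/8.76 = 0.4703; after-tax cost = 5.26% × (1 − 22.8%) = 4.0607%.
WACC = 0.5297 × 14.5000% + 0.4703 × 4.0607% = 9.5902%.
After the change:
Total capital V = 4.64 + 4.12 = 8.76.
Equity: weight = 4.64/8.76 = 0.5297; cost = 14.5%.
Convertible notes (debt portion): weight = 4.12/8.76 = 0.4703; after-tax cost = 8.13% × (1 − 22.8%) = 6.2764%.
WACC = 0.5297 × 14.5000% + 0.4703 × 6.2764% = 10.6323%.
Change in WACC = 10.6323% − 9.5902% = 1.0421 pp.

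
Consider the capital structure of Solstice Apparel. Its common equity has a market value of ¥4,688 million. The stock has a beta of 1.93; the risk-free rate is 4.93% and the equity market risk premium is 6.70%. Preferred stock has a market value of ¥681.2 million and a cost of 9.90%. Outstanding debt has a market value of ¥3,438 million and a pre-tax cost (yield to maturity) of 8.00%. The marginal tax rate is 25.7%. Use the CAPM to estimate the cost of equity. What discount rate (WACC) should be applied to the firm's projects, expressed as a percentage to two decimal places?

Cost of equity via CAPM: Re = 4.93% + 1.93 × 6.7% = 17.8610%.
Total capital V = 4688 + 681.2 + 3438 = 8807.2.
Equity: weight = 4688/8807.2 = 0.5323; cost = 17.861%.
Preferred: weight = 681.2/8807.2 = 0.0773; cost = 9.9%.
Debt: weight = 3438/8807.2 = 0.3904; after-tax cost = 8% × (1 − 25.7%) = 5.9440%.
WACC = 0.5323 × 17.8610% + 0.0773 × 9.9000% + 0.3904 × 5.9440% = 12.5933%.

12.59%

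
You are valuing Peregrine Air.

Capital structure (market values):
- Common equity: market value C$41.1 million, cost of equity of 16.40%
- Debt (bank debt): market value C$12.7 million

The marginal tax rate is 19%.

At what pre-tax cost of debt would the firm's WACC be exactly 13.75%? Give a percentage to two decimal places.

Total capital V = 41.1 + 12.7 = 53.8.
Equity weight = 41.1/53.8 = 0.7639.
Bank debt weight = 12.7/53.8 = 0.2361.
Equity contribution = 0.7639 × 16.4% = 12.5286%.
Remaining for debt = 13.75% − 12.5286% = 1.2214%.
Rd × (1 − 19%) × 0.2361 = 1.2214%  ⇒  Rd = 6.3877%.

6.39%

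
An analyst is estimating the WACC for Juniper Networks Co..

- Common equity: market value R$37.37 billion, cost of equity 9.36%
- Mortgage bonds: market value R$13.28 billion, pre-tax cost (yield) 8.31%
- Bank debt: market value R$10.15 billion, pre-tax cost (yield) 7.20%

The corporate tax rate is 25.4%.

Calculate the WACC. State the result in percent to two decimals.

Total capital V = 37.37 + 13.28 + 10.15 = 60.8.
Equity: weight = 37.37/60.8 = 0.6146; cost = 9.36%.
Mortgage bonds: weight = 13.28/60.8 = 0.2184; after-tax cost = 8.31% × (1 − 25.4%) = 6.1993%.
Bank debt: weight = 10.15/60.8 = 0.1669; after-tax cost = 7.2% × (1 − 25.4%) = 5.3712%.
WACC = 0.6146 × 9.3600% + 0.2184 × 6.1993% + 0.1669 × 5.3712% = 8.0037%.

8.00%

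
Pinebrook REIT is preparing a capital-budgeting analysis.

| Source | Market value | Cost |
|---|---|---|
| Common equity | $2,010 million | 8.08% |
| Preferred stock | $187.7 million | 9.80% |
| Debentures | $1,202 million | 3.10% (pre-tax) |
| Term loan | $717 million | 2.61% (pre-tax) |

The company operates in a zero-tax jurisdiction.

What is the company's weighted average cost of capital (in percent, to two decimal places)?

5.75%

Total capital V = 2010 + 187.7 + 1202 + 717 = 4116.7.
Equity: weight = 2010/4116.7 = 0.4883; cost = 8.08%.
Preferred: weight = 187.7/4116.7 = 0.0456; cost = 9.8%.
Debentures: weight = 1202/4116.7 = 0.2920; after-tax cost = 3.1% × (1 − 0%) = 3.1000%.
Term loan: weight = 717/4116.7 = 0.1742; after-tax cost = 2.61% × (1 − 0%) = 2.6100%.
WACC = 0.4883 × 8.0800% + 0.0456 × 9.8000% + 0.2920 × 3.1000% + 0.1742 × 2.6100% = 5.7517%.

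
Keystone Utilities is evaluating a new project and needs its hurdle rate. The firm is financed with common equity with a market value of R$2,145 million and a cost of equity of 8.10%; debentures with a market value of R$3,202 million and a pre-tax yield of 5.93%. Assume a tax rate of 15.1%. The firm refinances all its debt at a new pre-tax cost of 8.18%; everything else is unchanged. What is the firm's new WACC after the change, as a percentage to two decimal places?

7.41%

After the change:
Total capital V = 2145 + 3202 = 5347.
Equity: weight = 2145/5347 = 0.4012; cost = 8.1%.
Debentures: weight = 3202/5347 = 0.5988; after-tax cost = 8.18% × (1 − 15.1%) = 6.9448%.
WACC = 0.4012 × 8.1000% + 0.5988 × 6.9448% = 7.4082%.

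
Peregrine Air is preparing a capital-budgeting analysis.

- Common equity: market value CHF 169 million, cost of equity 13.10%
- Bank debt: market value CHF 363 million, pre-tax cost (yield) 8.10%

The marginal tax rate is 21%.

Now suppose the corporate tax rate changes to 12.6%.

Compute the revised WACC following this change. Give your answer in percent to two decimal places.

After the change:
Total capital V = 169 + 363 = 532.
Equity: weight = 169/532 = 0.3177; cost = 13.1%.
Bank debt: weight = 363/532 = 0.6823; after-tax cost = 8.1% × (1 − 12.6%) = 7.0794%.
WACC = 0.3177 × 13.1000% + 0.6823 × 7.0794% = 8.9920%.

8.99%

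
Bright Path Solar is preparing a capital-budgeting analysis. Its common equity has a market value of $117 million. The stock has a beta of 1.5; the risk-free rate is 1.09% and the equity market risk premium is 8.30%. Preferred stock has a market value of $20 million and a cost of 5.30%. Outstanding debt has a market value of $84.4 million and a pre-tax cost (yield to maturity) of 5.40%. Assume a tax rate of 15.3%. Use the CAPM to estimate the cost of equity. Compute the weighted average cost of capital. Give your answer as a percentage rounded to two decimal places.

9.38%

Cost of equity via CAPM: Re = 1.09% + 1.5 × 8.3% = 13.5400%.
Total capital V = 117 + 20 + 84.4 = 221.4.
Equity: weight = 117/221.4 = 0.5285; cost = 13.54%.
Preferred: weight = 20/221.4 = 0.0903; cost = 5.3%.
Debt: weight = 84.4/221.4 = 0.3812; after-tax cost = 5.4% × (1 − 15.3%) = 4.5738%.
WACC = 0.5285 × 13.5400% + 0.0903 × 5.3000% + 0.3812 × 4.5738% = 9.3776%.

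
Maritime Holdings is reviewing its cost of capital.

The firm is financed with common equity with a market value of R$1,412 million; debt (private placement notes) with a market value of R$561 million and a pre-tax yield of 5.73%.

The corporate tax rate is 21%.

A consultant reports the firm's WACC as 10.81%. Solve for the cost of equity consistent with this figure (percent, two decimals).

13.31%

Total capital V = 1412 + 561 = 1973.
Equity weight = 1412/1973 = 0.7157.
Private placement notes weight = 561/1973 = 0.2843.
Debt contribution = 0.2843 × 5.73% × (1 − 21%) = 1.2871%.
Required equity contribution = 10.81% − 1.2871% = 9.5229%.
Re = 9.5229% / 0.7157 = 13.3064%.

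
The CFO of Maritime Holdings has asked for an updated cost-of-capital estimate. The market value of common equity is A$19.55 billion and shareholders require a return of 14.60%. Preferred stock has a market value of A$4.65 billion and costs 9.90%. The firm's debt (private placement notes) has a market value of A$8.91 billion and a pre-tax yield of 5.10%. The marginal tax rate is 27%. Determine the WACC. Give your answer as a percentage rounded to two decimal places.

Total capital V = 19.55 + 4.65 + 8.91 = 33.11.
Equity: weight = 19.55/33.11 = 0.5905; cost = 14.6%.
Preferred: weight = 4.65/33.11 = 0.1404; cost = 9.9%.
Private placement notes: weight = 8.91/33.11 = 0.2691; after-tax cost = 5.1% × (1 − 27%) = 3.7230%.
WACC = 0.5905 × 14.6000% + 0.1404 × 9.9000% + 0.2691 × 3.7230% = 11.0129%.

11.01%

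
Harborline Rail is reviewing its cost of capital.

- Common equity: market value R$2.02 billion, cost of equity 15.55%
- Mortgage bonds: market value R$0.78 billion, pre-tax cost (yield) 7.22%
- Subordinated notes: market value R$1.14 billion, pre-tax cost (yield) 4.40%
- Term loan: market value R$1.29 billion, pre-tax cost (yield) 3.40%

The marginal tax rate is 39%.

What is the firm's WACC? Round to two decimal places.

7.76%

Total capital V = 2.02 + 0.78 + 1.14 + 1.29 = 5.23.
Equity: weight = 2.02/5.23 = 0.3862; cost = 15.55%.
Mortgage bonds: weight = 0.78/5.23 = 0.1491; after-tax cost = 7.22% × (1 − 39%) = 4.4042%.
Subordinated notes: weight = 1.14/5.23 = 0.2180; after-tax cost = 4.4% × (1 − 39%) = 2.6840%.
Term loan: weight = 1.29/5.23 = 0.2467; after-tax cost = 3.4% × (1 − 39%) = 2.0740%.
WACC = 0.3862 × 15.5500% + 0.1491 × 4.4042% + 0.2180 × 2.6840% + 0.2467 × 2.0740% = 7.7594%.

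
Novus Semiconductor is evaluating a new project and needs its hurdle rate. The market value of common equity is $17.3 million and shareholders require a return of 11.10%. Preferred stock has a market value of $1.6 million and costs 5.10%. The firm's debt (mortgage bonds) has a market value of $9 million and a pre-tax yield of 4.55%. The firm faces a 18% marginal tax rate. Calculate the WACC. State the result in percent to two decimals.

Total capital V = 17.3 + 1.6 + 9 = 27.9.
Equity: weight = 17.3/27.9 = 0.6201; cost = 11.1%.
Preferred: weight = 1.6/27.9 = 0.0573; cost = 5.1%.
Mortgage bonds: weight = 9/27.9 = 0.3226; after-tax cost = 4.55% × (1 − 18%) = 3.7310%.
WACC = 0.6201 × 11.1000% + 0.0573 × 5.1000% + 0.3226 × 3.7310% = 8.3788%.

8.38%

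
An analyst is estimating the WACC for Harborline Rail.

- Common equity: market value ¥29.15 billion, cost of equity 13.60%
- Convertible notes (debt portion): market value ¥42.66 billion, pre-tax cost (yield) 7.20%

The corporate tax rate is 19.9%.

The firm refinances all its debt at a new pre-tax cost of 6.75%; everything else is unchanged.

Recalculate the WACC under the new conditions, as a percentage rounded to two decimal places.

8.73%

After the change:
Total capital V = 29.15 + 42.66 = 71.81.
Equity: weight = 29.15/71.81 = 0.4059; cost = 13.6%.
Convertible notes (debt portion): weight = 42.66/71.81 = 0.5941; after-tax cost = 6.75% × (1 − 19.9%) = 5.4068%.
WACC = 0.4059 × 13.6000% + 0.5941 × 5.4068% = 8.7327%.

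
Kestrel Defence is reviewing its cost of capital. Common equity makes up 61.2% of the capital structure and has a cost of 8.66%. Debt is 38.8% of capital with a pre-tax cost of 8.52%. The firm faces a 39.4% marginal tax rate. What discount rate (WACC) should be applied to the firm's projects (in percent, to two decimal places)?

After-tax cost of debt = 8.52% × (1 − 39.4%) = 5.1631%.
WACC = 0.612 × 8.6600% + 0.388 × 5.1631% = 7.3032%.

7.30%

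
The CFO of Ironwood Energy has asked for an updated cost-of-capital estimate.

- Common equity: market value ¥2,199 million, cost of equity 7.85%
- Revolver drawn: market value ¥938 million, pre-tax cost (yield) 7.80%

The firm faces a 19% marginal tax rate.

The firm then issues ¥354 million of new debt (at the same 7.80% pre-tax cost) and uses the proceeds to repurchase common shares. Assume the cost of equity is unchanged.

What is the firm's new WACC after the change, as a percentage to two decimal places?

7.22%

After the change:
Total capital V = 1845 + 1292 = 3137.
Equity: weight = 1845/3137 = 0.5881; cost = 7.85%.
Revolver drawn: weight = 1292/3137 = 0.4119; after-tax cost = 7.8% × (1 − 19%) = 6.3180%.
WACC = 0.5881 × 7.8500% + 0.4119 × 6.3180% = 7.2190%.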